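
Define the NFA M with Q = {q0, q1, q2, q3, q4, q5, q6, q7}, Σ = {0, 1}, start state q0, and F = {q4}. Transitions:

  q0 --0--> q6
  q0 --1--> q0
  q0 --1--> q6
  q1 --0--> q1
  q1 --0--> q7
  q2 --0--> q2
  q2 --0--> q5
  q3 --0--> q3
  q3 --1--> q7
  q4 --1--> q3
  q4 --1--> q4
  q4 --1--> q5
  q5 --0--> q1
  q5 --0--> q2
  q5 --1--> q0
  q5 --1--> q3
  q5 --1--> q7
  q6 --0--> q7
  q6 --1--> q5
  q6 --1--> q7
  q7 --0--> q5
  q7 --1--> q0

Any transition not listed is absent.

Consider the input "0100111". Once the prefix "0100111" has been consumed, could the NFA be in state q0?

Start in {q0}.
Read '0': q0→{q6}; now {q6}.
Read '1': q6→{q5, q7}; now {q5, q7}.
Read '0': q5→{q1, q2}, q7→{q5}; now {q1, q2, q5}.
Read '0': q1→{q1, q7}, q2→{q2, q5}, q5→{q1, q2}; now {q1, q2, q5, q7}.
Read '1': q1→∅, q2→∅, q5→{q0, q3, q7}, q7→{q0}; now {q0, q3, q7}.
Read '1': q0→{q0, q6}, q3→{q7}, q7→{q0}; now {q0, q6, q7}.
Read '1': q0→{q0, q6}, q6→{q5, q7}, q7→{q0}; now {q0, q5, q6, q7}.
State q0 is in {q0, q5, q6, q7}.

Yes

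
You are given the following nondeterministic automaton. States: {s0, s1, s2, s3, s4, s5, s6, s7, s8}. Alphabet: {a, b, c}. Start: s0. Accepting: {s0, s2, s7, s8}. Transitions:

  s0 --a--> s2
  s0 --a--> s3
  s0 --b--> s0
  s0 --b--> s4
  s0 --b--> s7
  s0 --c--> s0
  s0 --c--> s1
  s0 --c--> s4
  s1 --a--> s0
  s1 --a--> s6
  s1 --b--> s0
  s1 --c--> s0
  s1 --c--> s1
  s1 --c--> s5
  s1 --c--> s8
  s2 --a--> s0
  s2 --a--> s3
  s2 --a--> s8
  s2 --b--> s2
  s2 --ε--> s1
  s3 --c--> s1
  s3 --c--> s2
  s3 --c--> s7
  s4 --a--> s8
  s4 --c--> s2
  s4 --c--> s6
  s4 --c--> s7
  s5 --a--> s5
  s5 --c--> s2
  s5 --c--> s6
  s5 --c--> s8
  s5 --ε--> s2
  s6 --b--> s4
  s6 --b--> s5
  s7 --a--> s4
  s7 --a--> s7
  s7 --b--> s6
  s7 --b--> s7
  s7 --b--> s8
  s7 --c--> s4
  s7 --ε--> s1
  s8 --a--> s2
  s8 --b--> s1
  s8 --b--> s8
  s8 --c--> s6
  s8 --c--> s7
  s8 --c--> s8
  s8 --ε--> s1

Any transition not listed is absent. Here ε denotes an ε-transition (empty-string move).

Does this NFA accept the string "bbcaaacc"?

Yes

Start in {s0}.
Read 'b': s0→{s0, s4, s7}; union {s0, s4, s7}; ε-closure = {s0, s1, s4, s7}.
Read 'b': s0→{s0, s4, s7}, s1→{s0}, s4→∅, s7→{s6, s7, s8}; union {s0, s4, s6, s7, s8}; ε-closure = {s0, s1, s4, s6, s7, s8}.
Read 'c': s0→{s0, s1, s4}, s1→{s0, s1, s5, s8}, s4→{s2, s6, s7}, s6→∅, s7→{s4}, s8→{s6, s7, s8}; now {s0, s1, s2, s4, s5, s6, s7, s8}.
Read 'a': s0→{s2, s3}, s1→{s0, s6}, s2→{s0, s3, s8}, s4→{s8}, s5→{s5}, s6→∅, s7→{s4, s7}, s8→{s2}; union {s0, s2, s3, s4, s5, s6, s7, s8}; ε-closure = {s0, s1, s2, s3, s4, s5, s6, s7, s8}.
Read 'a': s0→{s2, s3}, s1→{s0, s6}, s2→{s0, s3, s8}, s3→∅, s4→{s8}, s5→{s5}, s6→∅, s7→{s4, s7}, s8→{s2}; union {s0, s2, s3, s4, s5, s6, s7, s8}; ε-closure = {s0, s1, s2, s3, s4, s5, s6, s7, s8}.
Read 'a': s0→{s2, s3}, s1→{s0, s6}, s2→{s0, s3, s8}, s3→∅, s4→{s8}, s5→{s5}, s6→∅, s7→{s4, s7}, s8→{s2}; union {s0, s2, s3, s4, s5, s6, s7, s8}; ε-closure = {s0, s1, s2, s3, s4, s5, s6, s7, s8}.
Read 'c': s0→{s0, s1, s4}, s1→{s0, s1, s5, s8}, s2→∅, s3→{s1, s2, s7}, s4→{s2, s6, s7}, s5→{s2, s6, s8}, s6→∅, s7→{s4}, s8→{s6, s7, s8}; now {s0, s1, s2, s4, s5, s6, s7, s8}.
Read 'c': s0→{s0, s1, s4}, s1→{s0, s1, s5, s8}, s2→∅, s4→{s2, s6, s7}, s5→{s2, s6, s8}, s6→∅, s7→{s4}, s8→{s6, s7, s8}; now {s0, s1, s2, s4, s5, s6, s7, s8}.
The final set {s0, s1, s2, s4, s5, s6, s7, s8} contains the accepting states s0, s2, s7, s8.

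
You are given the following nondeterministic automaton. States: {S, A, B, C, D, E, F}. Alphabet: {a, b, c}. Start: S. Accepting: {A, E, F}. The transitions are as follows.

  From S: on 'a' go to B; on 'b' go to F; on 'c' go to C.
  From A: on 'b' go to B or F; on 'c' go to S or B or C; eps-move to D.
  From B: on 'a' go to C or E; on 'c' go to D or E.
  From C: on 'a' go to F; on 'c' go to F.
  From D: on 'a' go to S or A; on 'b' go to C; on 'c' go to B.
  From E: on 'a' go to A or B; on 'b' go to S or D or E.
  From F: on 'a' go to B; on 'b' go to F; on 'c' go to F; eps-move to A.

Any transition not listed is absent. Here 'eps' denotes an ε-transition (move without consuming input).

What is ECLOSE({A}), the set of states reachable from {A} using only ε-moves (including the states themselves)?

Begin with {A}.
ε-move A → D; add D.

{A, D}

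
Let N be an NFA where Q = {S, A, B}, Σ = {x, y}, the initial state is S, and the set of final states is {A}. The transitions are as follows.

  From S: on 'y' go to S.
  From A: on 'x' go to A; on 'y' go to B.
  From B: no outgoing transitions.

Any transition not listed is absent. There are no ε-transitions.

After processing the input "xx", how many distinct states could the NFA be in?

0

Start in {S}.
Read 'x': S→∅; now ∅.
The set is empty and remains empty for the remaining 1 symbol.
That set has 0 states.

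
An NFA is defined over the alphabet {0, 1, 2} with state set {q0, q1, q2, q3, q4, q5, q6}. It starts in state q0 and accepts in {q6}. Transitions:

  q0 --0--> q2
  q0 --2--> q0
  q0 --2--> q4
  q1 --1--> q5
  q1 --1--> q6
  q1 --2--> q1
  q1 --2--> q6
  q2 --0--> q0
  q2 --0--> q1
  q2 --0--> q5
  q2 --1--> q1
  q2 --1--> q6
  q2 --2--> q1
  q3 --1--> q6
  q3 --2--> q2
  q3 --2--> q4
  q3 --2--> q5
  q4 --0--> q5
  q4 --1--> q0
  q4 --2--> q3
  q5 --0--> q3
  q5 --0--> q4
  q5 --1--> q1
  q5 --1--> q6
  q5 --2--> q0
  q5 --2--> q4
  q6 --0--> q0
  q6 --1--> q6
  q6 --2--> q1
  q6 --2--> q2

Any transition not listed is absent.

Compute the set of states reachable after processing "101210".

∅

Start in {q0}.
Read '1': q0→∅; now ∅.
The set is empty and remains empty for the remaining 5 symbols.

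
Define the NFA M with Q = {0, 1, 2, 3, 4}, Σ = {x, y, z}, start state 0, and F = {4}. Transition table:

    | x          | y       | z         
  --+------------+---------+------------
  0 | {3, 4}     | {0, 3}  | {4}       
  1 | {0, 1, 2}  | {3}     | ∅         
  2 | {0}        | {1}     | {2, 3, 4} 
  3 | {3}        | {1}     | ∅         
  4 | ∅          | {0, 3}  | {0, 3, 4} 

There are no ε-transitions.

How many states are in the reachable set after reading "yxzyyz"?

Start in {0}.
Read 'y': 0→{0, 3}; now {0, 3}.
Read 'x': 0→{3, 4}, 3→{3}; now {3, 4}.
Read 'z': 3→∅, 4→{0, 3, 4}; now {0, 3, 4}.
Read 'y': 0→{0, 3}, 3→{1}, 4→{0, 3}; now {0, 1, 3}.
Read 'y': 0→{0, 3}, 1→{3}, 3→{1}; now {0, 1, 3}.
Read 'z': 0→{4}, 1→∅, 3→∅; now {4}.
That set has 1 state.

1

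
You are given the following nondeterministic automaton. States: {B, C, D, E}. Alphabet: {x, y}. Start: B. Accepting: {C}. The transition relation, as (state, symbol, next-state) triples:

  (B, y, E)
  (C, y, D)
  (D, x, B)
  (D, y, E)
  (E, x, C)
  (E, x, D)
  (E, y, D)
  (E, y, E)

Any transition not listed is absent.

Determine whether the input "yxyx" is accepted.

Start in {B}.
Read 'y': {B} → {E}.
Read 'x': {E} → {C, D}.
Read 'y': {C, D} → {D, E}.
Read 'x': {D, E} → {B, C, D}.
The final set {B, C, D} contains the accepting state C.

Yes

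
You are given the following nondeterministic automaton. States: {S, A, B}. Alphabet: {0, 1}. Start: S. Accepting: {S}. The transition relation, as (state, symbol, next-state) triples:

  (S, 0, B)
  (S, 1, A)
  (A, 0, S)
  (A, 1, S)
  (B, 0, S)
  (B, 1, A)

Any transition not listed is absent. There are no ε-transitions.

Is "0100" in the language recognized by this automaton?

No

Start in {S}.
Read '0': {S} → {B}.
Read '1': {B} → {A}.
Read '0': {A} → {S}.
Read '0': {S} → {B}.
The final set {B} contains no accepting state.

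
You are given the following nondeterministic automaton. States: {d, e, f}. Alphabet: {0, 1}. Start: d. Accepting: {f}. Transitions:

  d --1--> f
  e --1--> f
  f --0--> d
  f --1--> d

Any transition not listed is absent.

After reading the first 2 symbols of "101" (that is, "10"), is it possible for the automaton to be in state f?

Start in {d}.
Read '1': d→{f}; now {f}.
Read '0': f→{d}; now {d}.
State f is not in {d}.

No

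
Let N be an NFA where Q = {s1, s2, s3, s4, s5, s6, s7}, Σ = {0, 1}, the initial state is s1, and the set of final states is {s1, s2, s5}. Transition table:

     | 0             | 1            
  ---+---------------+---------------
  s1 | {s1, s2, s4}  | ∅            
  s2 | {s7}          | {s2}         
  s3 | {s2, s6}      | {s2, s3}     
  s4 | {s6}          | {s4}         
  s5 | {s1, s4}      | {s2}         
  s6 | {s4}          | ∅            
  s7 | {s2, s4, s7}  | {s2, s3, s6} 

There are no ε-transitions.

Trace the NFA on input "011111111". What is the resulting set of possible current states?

{s2, s4}

Start in {s1}.
Read '0': s1→{s1, s2, s4}; now {s1, s2, s4}.
Read '1': s1→∅, s2→{s2}, s4→{s4}; now {s2, s4}.
Read '1': s2→{s2}, s4→{s4}; now {s2, s4}.
Read '1': s2→{s2}, s4→{s4}; now {s2, s4}.
Read '1': s2→{s2}, s4→{s4}; now {s2, s4}.
Read '1': s2→{s2}, s4→{s4}; now {s2, s4}.
Read '1': s2→{s2}, s4→{s4}; now {s2, s4}.
Read '1': s2→{s2}, s4→{s4}; now {s2, s4}.
Read '1': s2→{s2}, s4→{s4}; now {s2, s4}.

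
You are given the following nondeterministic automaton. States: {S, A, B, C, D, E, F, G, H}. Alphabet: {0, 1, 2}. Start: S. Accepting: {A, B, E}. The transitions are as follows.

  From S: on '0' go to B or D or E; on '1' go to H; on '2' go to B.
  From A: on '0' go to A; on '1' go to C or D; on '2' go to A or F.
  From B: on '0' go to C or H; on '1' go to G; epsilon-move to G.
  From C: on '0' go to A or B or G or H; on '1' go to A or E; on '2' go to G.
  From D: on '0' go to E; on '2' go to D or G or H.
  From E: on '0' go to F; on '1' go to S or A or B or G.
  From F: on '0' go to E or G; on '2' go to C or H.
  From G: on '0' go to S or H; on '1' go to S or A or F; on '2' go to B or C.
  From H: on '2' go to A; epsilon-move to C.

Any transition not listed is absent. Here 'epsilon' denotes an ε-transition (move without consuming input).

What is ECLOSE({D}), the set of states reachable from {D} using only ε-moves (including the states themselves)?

Begin with {D}.
No ε-moves leave this set, so the closure equals the set itself.

{D}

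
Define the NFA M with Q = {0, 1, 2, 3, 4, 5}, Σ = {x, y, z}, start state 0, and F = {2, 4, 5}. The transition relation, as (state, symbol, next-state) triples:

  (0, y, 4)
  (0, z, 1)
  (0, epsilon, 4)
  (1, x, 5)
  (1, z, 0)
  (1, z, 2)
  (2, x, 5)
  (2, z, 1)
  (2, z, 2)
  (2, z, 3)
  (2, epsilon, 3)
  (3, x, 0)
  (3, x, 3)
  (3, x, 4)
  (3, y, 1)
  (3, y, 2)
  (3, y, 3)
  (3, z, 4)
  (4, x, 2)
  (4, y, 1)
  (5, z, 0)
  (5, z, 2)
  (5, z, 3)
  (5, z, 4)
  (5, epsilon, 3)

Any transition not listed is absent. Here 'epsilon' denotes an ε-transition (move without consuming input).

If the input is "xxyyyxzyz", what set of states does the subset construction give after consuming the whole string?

{0, 1, 2, 3, 4}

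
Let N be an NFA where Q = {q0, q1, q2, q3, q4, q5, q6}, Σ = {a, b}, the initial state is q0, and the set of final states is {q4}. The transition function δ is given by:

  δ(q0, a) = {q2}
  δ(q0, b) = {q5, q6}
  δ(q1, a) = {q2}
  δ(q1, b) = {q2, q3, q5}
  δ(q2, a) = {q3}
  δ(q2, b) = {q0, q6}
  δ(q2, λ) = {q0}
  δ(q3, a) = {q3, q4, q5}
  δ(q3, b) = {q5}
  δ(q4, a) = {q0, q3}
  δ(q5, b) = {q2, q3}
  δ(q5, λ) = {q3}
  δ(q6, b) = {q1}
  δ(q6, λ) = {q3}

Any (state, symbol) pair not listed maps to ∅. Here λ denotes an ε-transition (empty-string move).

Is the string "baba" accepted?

Yes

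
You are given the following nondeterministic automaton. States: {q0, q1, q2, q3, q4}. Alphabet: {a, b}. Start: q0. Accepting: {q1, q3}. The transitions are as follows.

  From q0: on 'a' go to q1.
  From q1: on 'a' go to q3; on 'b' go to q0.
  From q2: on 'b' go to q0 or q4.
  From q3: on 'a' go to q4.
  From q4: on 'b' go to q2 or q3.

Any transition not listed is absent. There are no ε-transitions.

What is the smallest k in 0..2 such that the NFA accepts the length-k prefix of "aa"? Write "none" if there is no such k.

Start in {q0}.
Read 'a': q0→{q1}; now {q1}.
None of the earlier sets intersect F, but {q1} does.

1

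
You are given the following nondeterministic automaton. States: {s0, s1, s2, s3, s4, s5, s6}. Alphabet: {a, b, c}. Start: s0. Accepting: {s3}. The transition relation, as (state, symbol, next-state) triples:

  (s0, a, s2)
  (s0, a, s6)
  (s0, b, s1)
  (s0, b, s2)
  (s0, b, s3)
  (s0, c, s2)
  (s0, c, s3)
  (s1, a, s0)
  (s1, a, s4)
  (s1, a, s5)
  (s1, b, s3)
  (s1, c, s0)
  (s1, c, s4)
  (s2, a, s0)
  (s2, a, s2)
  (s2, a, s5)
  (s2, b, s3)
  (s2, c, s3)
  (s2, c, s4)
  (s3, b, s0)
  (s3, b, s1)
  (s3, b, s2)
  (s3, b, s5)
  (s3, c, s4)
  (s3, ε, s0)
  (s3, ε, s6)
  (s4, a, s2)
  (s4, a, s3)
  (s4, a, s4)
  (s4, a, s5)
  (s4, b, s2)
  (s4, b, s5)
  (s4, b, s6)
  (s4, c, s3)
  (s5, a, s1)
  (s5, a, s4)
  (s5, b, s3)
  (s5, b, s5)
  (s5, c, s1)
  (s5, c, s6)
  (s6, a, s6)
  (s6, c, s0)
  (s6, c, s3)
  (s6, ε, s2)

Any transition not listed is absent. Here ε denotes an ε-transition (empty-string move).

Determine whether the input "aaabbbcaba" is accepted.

Start in {s0}.
Read 'a': s0→{s2, s6}; now {s2, s6}.
Read 'a': s2→{s0, s2, s5}, s6→{s6}; now {s0, s2, s5, s6}.
Read 'a': s0→{s2, s6}, s2→{s0, s2, s5}, s5→{s1, s4}, s6→{s6}; now {s0, s1, s2, s4, s5, s6}.
Read 'b': s0→{s1, s2, s3}, s1→{s3}, s2→{s3}, s4→{s2, s5, s6}, s5→{s3, s5}, s6→∅; union {s1, s2, s3, s5, s6}; ε-closure = {s0, s1, s2, s3, s5, s6}.
Read 'b': s0→{s1, s2, s3}, s1→{s3}, s2→{s3}, s3→{s0, s1, s2, s5}, s5→{s3, s5}, s6→∅; union {s0, s1, s2, s3, s5}; ε-closure = {s0, s1, s2, s3, s5, s6}.
Read 'b': s0→{s1, s2, s3}, s1→{s3}, s2→{s3}, s3→{s0, s1, s2, s5}, s5→{s3, s5}, s6→∅; union {s0, s1, s2, s3, s5}; ε-closure = {s0, s1, s2, s3, s5, s6}.
Read 'c': s0→{s2, s3}, s1→{s0, s4}, s2→{s3, s4}, s3→{s4}, s5→{s1, s6}, s6→{s0, s3}; now {s0, s1, s2, s3, s4, s6}.
Read 'a': s0→{s2, s6}, s1→{s0, s4, s5}, s2→{s0, s2, s5}, s3→∅, s4→{s2, s3, s4, s5}, s6→{s6}; now {s0, s2, s3, s4, s5, s6}.
Read 'b': s0→{s1, s2, s3}, s2→{s3}, s3→{s0, s1, s2, s5}, s4→{s2, s5, s6}, s5→{s3, s5}, s6→∅; now {s0, s1, s2, s3, s5, s6}.
Read 'a': s0→{s2, s6}, s1→{s0, s4, s5}, s2→{s0, s2, s5}, s3→∅, s5→{s1, s4}, s6→{s6}; now {s0, s1, s2, s4, s5, s6}.
The final set {s0, s1, s2, s4, s5, s6} contains no accepting state.

No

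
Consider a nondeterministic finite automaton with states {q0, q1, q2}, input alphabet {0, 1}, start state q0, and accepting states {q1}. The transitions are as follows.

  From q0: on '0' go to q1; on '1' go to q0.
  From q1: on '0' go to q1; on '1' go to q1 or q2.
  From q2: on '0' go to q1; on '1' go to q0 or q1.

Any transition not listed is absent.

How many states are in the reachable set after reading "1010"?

Start in {q0}.
Read '1': q0→{q0}; now {q0}.
Read '0': q0→{q1}; now {q1}.
Read '1': q1→{q1, q2}; now {q1, q2}.
Read '0': q1→{q1}, q2→{q1}; now {q1}.
That set has 1 state.

1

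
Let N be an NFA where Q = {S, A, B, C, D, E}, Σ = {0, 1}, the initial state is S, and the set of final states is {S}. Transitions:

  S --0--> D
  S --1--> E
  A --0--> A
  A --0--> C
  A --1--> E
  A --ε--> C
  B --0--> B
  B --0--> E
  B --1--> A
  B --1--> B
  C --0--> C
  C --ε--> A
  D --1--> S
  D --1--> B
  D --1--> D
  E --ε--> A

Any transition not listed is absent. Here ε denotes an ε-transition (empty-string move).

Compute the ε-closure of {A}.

{A, C}

Begin with {A}.
ε-move A → C; add C.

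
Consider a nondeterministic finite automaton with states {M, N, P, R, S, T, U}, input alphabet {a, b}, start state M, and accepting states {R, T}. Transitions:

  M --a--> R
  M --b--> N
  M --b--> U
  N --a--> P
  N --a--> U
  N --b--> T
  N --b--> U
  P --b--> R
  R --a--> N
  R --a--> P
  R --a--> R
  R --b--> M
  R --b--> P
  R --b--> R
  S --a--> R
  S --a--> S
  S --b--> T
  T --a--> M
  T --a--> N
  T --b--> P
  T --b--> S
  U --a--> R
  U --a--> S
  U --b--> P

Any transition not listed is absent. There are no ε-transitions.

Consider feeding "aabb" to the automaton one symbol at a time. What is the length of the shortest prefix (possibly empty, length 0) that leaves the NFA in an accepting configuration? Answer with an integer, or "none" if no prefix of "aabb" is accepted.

1

Start in {M}.
Read 'a': {M} → {R}.
None of the earlier sets intersect F, but {R} does.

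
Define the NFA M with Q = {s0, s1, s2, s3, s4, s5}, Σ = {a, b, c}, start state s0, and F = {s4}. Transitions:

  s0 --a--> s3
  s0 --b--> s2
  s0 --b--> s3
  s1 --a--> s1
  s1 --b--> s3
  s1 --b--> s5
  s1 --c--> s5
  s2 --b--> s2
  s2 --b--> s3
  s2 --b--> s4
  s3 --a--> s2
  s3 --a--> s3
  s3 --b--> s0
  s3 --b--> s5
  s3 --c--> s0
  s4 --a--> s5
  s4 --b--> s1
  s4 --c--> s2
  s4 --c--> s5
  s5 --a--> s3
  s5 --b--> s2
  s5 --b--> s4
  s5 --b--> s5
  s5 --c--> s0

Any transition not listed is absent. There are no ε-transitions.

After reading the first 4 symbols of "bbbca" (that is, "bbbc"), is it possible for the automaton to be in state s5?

Yes

Start in {s0}.
Read 'b': s0→{s2, s3}; now {s2, s3}.
Read 'b': s2→{s2, s3, s4}, s3→{s0, s5}; now {s0, s2, s3, s4, s5}.
Read 'b': s0→{s2, s3}, s2→{s2, s3, s4}, s3→{s0, s5}, s4→{s1}, s5→{s2, s4, s5}; now {s0, s1, s2, s3, s4, s5}.
Read 'c': s0→∅, s1→{s5}, s2→∅, s3→{s0}, s4→{s2, s5}, s5→{s0}; now {s0, s2, s5}.
State s5 is in {s0, s2, s5}.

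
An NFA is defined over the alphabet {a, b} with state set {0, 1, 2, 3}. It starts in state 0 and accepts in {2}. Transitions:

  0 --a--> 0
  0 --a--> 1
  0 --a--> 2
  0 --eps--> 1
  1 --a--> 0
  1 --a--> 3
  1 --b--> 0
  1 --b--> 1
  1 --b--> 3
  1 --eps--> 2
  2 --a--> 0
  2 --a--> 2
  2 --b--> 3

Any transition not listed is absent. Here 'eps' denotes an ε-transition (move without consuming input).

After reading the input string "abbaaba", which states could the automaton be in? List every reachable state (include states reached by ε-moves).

Start: ε-closure({0}) = {0, 1, 2}.
Read 'a': 0→{0, 1, 2}, 1→{0, 3}, 2→{0, 2}; now {0, 1, 2, 3}.
Read 'b': 0→∅, 1→{0, 1, 3}, 2→{3}, 3→∅; union {0, 1, 3}; ε-closure = {0, 1, 2, 3}.
Read 'b': 0→∅, 1→{0, 1, 3}, 2→{3}, 3→∅; union {0, 1, 3}; ε-closure = {0, 1, 2, 3}.
Read 'a': 0→{0, 1, 2}, 1→{0, 3}, 2→{0, 2}, 3→∅; now {0, 1, 2, 3}.
Read 'a': 0→{0, 1, 2}, 1→{0, 3}, 2→{0, 2}, 3→∅; now {0, 1, 2, 3}.
Read 'b': 0→∅, 1→{0, 1, 3}, 2→{3}, 3→∅; union {0, 1, 3}; ε-closure = {0, 1, 2, 3}.
Read 'a': 0→{0, 1, 2}, 1→{0, 3}, 2→{0, 2}, 3→∅; now {0, 1, 2, 3}.

{0, 1, 2, 3}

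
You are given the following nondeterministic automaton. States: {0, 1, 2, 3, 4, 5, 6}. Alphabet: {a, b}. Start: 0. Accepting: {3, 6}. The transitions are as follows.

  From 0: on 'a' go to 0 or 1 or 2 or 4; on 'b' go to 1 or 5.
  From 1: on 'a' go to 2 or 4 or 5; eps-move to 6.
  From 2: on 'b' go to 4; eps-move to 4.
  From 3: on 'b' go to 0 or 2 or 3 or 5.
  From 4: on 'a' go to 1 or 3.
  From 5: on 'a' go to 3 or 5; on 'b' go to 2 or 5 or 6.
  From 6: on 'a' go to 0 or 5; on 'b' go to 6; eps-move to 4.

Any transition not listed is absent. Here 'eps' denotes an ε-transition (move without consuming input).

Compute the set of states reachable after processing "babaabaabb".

Start in {0}.
Read 'b': {0} → {1, 4, 5, 6}.
Read 'a': {1, 4, 5, 6} → {0, 1, 2, 3, 4, 5, 6}.
Read 'b': {0, 1, 2, 3, 4, 5, 6} → {0, 1, 2, 3, 4, 5, 6}.
Read 'a': {0, 1, 2, 3, 4, 5, 6} → {0, 1, 2, 3, 4, 5, 6}.
Read 'a': {0, 1, 2, 3, 4, 5, 6} → {0, 1, 2, 3, 4, 5, 6}.
Read 'b': {0, 1, 2, 3, 4, 5, 6} → {0, 1, 2, 3, 4, 5, 6}.
Read 'a': {0, 1, 2, 3, 4, 5, 6} → {0, 1, 2, 3, 4, 5, 6}.
Read 'a': {0, 1, 2, 3, 4, 5, 6} → {0, 1, 2, 3, 4, 5, 6}.
Read 'b': {0, 1, 2, 3, 4, 5, 6} → {0, 1, 2, 3, 4, 5, 6}.
Read 'b': {0, 1, 2, 3, 4, 5, 6} → {0, 1, 2, 3, 4, 5, 6}.

{0, 1, 2, 3, 4, 5, 6}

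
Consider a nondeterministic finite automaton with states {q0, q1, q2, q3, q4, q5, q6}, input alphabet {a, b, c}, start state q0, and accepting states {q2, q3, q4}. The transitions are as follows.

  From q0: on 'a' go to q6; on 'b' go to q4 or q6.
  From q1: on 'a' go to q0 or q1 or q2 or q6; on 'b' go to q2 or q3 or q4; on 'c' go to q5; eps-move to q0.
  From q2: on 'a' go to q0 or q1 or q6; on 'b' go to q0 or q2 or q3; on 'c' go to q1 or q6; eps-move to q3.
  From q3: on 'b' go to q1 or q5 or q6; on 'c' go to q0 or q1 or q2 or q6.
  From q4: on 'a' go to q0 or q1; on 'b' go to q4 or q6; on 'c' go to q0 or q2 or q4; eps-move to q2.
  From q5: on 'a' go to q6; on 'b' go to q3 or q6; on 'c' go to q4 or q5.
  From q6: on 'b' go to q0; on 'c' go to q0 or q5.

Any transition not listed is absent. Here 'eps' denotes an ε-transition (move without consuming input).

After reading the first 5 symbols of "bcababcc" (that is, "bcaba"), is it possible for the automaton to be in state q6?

Start in {q0}.
Read 'b': q0→{q4, q6}; union {q4, q6}; ε-closure = {q2, q3, q4, q6}.
Read 'c': q2→{q1, q6}, q3→{q0, q1, q2, q6}, q4→{q0, q2, q4}, q6→{q0, q5}; union {q0, q1, q2, q4, q5, q6}; ε-closure = {q0, q1, q2, q3, q4, q5, q6}.
Read 'a': q0→{q6}, q1→{q0, q1, q2, q6}, q2→{q0, q1, q6}, q3→∅, q4→{q0, q1}, q5→{q6}, q6→∅; union {q0, q1, q2, q6}; ε-closure = {q0, q1, q2, q3, q6}.
Read 'b': q0→{q4, q6}, q1→{q2, q3, q4}, q2→{q0, q2, q3}, q3→{q1, q5, q6}, q6→{q0}; now {q0, q1, q2, q3, q4, q5, q6}.
Read 'a': q0→{q6}, q1→{q0, q1, q2, q6}, q2→{q0, q1, q6}, q3→∅, q4→{q0, q1}, q5→{q6}, q6→∅; union {q0, q1, q2, q6}; ε-closure = {q0, q1, q2, q3, q6}.
State q6 is in {q0, q1, q2, q3, q6}.

Yes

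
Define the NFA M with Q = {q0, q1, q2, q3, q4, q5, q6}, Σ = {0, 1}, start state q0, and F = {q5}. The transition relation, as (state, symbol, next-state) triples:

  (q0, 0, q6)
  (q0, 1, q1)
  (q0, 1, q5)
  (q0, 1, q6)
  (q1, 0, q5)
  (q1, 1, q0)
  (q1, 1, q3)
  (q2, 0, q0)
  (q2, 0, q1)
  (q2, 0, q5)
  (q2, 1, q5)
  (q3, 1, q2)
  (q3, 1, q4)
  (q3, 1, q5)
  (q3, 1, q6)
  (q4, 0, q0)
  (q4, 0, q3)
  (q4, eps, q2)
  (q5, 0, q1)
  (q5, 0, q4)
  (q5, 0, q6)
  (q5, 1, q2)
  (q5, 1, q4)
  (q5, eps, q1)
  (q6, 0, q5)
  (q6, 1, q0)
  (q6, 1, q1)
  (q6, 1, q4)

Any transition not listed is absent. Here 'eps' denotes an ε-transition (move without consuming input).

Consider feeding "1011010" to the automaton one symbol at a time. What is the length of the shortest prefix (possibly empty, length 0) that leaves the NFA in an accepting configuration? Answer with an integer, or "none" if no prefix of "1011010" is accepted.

1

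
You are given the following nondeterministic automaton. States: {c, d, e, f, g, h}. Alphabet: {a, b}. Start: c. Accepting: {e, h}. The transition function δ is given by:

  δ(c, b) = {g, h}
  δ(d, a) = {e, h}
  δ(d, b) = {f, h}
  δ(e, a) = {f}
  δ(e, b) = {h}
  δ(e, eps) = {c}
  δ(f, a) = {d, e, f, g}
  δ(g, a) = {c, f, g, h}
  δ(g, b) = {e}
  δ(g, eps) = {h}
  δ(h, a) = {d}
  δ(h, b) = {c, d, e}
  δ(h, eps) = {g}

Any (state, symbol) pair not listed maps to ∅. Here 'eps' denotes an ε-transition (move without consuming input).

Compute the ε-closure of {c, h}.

Begin with {c, h}.
ε-move h → g; add g.

{c, g, h}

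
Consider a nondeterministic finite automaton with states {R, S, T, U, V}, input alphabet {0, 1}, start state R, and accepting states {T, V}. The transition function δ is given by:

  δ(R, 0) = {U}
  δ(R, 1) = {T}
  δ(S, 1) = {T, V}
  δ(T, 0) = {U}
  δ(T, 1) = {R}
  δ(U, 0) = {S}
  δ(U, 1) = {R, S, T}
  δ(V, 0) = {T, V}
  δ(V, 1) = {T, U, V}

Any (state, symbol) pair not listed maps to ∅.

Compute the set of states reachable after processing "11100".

Start in {R}.
Read '1': R→{T}; now {T}.
Read '1': T→{R}; now {R}.
Read '1': R→{T}; now {T}.
Read '0': T→{U}; now {U}.
Read '0': U→{S}; now {S}.

{S}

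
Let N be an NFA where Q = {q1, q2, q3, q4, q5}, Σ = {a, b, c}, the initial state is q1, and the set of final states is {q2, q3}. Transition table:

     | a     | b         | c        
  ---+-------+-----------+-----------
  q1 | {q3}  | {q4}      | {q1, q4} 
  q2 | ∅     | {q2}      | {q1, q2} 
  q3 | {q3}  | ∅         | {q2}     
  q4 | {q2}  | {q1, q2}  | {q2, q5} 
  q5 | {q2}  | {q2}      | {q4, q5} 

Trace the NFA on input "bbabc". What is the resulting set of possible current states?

Start in {q1}.
Read 'b': q1→{q4}; now {q4}.
Read 'b': q4→{q1, q2}; now {q1, q2}.
Read 'a': q1→{q3}, q2→∅; now {q3}.
Read 'b': q3→∅; now ∅.
The set is empty and remains empty for the remaining 1 symbol.

∅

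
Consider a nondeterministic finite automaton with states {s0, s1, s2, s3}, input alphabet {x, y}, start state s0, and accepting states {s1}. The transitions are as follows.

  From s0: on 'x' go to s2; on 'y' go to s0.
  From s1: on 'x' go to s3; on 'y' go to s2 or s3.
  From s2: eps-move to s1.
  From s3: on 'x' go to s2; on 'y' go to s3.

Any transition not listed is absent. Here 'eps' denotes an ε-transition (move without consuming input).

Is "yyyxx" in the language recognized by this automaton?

Start in {s0}.
Read 'y': {s0} → {s0}.
Read 'y': {s0} → {s0}.
Read 'y': {s0} → {s0}.
Read 'x': {s0} → {s1, s2}.
Read 'x': {s1, s2} → {s3}.
The final set {s3} contains no accepting state.

No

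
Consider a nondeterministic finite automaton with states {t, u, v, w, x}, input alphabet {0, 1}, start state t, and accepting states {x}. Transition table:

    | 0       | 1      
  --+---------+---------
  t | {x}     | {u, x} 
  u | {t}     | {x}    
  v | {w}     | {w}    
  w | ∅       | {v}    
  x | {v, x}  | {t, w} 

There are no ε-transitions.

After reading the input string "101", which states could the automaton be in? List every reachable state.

Start in {t}.
Read '1': {t} → {u, x}.
Read '0': {u, x} → {t, v, x}.
Read '1': {t, v, x} → {t, u, w, x}.

{t, u, w, x}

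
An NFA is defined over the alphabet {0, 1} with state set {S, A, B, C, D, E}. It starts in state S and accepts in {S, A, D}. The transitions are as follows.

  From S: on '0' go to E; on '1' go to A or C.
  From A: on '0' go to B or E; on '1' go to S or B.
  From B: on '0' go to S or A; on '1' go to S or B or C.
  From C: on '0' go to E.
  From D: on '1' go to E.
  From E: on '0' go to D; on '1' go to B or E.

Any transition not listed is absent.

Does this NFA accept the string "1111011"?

Start in {S}.
Read '1': {S} → {A, C}.
Read '1': {A, C} → {S, B}.
Read '1': {S, B} → {S, A, B, C}.
Read '1': {S, A, B, C} → {S, A, B, C}.
Read '0': {S, A, B, C} → {S, A, B, E}.
Read '1': {S, A, B, E} → {S, A, B, C, E}.
Read '1': {S, A, B, C, E} → {S, A, B, C, E}.
The final set {S, A, B, C, E} contains the accepting states S, A.

Yes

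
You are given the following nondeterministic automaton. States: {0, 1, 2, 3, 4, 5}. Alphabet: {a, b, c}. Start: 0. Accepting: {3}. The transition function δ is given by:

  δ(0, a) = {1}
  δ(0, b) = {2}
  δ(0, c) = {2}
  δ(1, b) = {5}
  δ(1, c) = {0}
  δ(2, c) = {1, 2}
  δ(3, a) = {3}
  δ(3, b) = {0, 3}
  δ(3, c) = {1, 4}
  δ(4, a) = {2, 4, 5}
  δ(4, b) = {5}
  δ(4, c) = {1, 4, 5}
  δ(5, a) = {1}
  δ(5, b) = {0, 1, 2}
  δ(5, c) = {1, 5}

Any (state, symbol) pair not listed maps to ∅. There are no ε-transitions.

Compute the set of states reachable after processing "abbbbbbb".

{2, 5}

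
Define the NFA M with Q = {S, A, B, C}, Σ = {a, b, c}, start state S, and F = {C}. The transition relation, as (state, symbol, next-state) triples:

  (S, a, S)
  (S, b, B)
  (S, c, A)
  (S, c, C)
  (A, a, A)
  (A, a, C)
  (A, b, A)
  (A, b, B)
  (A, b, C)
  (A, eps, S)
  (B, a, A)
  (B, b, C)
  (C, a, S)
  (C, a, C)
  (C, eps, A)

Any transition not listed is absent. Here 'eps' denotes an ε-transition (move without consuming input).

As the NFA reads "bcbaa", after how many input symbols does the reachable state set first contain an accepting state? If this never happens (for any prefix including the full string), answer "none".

Start in {S}.
Read 'b': S→{B}; now {B}.
Read 'c': B→∅; now ∅.
The set is empty and remains empty for the remaining 3 symbols.
No reachable set along the way intersects F.

none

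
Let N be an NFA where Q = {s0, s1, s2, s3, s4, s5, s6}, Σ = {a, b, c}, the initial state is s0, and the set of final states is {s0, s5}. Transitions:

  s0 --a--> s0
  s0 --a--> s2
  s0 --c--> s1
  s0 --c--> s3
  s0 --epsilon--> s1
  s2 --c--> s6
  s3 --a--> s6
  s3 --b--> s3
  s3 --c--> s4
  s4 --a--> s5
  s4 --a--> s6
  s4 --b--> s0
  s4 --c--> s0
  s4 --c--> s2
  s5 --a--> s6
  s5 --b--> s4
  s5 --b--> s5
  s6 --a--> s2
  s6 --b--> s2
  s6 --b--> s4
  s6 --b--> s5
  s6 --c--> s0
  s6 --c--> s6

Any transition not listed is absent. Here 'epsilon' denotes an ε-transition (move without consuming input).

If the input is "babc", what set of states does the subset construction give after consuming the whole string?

∅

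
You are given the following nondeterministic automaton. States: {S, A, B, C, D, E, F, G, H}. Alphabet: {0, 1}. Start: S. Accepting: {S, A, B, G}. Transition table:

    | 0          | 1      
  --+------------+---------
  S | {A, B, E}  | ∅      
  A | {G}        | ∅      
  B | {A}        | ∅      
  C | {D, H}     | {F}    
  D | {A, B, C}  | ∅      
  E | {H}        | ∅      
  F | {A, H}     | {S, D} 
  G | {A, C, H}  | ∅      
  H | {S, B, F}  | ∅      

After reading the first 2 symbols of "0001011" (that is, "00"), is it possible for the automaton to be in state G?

Yes

Start in {S}.
Read '0': S→{A, B, E}; now {A, B, E}.
Read '0': A→{G}, B→{A}, E→{H}; now {A, G, H}.
State G is in {A, G, H}.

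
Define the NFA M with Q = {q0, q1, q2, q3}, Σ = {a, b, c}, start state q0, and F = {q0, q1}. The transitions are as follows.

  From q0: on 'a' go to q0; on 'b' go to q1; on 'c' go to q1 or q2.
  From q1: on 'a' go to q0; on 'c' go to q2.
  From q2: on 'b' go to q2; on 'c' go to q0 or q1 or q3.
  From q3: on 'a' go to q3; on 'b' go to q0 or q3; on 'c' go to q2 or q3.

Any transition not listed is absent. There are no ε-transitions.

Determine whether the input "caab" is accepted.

Yes

Start in {q0}.
Read 'c': {q0} → {q1, q2}.
Read 'a': {q1, q2} → {q0}.
Read 'a': {q0} → {q0}.
Read 'b': {q0} → {q1}.
The final set {q1} contains the accepting state q1.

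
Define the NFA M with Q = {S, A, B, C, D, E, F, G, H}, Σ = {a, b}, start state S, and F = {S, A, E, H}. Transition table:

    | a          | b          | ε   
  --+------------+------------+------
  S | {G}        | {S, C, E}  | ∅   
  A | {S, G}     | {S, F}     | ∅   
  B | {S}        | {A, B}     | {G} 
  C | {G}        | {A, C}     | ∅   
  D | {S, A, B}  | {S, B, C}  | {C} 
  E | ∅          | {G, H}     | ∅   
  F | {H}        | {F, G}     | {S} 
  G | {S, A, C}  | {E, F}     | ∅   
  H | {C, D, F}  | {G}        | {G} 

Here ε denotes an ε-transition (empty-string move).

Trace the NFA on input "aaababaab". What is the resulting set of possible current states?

Start in {S}.
Read 'a': {S} → {G}.
Read 'a': {G} → {S, A, C}.
Read 'a': {S, A, C} → {S, G}.
Read 'b': {S, G} → {S, C, E, F}.
Read 'a': {S, C, E, F} → {G, H}.
Read 'b': {G, H} → {S, E, F, G}.
Read 'a': {S, E, F, G} → {S, A, C, G, H}.
Read 'a': {S, A, C, G, H} → {S, A, C, D, F, G}.
Read 'b': {S, A, C, D, F, G} → {S, A, B, C, E, F, G}.

{S, A, B, C, E, F, G}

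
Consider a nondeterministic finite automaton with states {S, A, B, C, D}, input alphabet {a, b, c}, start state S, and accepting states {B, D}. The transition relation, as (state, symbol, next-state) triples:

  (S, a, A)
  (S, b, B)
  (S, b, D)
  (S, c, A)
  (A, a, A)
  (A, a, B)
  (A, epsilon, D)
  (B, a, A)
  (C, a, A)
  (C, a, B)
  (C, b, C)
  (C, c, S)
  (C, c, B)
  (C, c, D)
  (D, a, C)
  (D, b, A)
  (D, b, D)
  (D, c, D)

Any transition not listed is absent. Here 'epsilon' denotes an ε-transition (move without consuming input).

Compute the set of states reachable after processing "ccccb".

{A, D}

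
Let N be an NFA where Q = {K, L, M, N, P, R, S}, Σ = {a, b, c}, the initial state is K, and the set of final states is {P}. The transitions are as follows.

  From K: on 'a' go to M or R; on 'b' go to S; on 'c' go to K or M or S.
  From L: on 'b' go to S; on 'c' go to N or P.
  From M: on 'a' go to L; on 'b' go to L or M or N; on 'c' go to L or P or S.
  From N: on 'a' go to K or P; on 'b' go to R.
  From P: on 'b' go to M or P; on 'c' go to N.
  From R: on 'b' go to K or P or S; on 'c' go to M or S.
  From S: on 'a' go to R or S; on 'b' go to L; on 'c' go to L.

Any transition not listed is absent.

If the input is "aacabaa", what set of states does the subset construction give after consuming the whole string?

{R, S}

Start in {K}.
Read 'a': {K} → {M, R}.
Read 'a': {M, R} → {L}.
Read 'c': {L} → {N, P}.
Read 'a': {N, P} → {K, P}.
Read 'b': {K, P} → {M, P, S}.
Read 'a': {M, P, S} → {L, R, S}.
Read 'a': {L, R, S} → {R, S}.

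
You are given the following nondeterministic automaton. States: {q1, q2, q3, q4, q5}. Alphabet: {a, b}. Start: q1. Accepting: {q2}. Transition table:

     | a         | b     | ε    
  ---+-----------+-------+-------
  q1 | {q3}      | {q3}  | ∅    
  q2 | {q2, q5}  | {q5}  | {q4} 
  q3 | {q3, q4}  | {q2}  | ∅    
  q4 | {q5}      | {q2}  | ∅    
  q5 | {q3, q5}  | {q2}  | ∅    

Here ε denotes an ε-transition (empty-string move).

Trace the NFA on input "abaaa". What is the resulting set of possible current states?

Start in {q1}.
Read 'a': q1→{q3}; now {q3}.
Read 'b': q3→{q2}; union {q2}; ε-closure = {q2, q4}.
Read 'a': q2→{q2, q5}, q4→{q5}; union {q2, q5}; ε-closure = {q2, q4, q5}.
Read 'a': q2→{q2, q5}, q4→{q5}, q5→{q3, q5}; union {q2, q3, q5}; ε-closure = {q2, q3, q4, q5}.
Read 'a': q2→{q2, q5}, q3→{q3, q4}, q4→{q5}, q5→{q3, q5}; now {q2, q3, q4, q5}.

{q2, q3, q4, q5}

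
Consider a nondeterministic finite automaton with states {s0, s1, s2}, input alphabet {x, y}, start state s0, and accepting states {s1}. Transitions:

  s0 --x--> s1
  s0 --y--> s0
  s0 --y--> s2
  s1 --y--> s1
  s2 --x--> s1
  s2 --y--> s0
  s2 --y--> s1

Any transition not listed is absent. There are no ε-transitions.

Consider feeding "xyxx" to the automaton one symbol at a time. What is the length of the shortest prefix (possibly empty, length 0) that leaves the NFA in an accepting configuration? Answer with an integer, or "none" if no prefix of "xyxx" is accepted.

Start in {s0}.
Read 'x': {s0} → {s1}.
None of the earlier sets intersect F, but {s1} does.

1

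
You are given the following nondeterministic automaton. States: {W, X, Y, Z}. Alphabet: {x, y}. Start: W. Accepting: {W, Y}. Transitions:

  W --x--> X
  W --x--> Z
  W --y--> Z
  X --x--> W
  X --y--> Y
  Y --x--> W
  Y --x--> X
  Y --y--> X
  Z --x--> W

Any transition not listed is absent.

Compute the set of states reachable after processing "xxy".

Start in {W}.
Read 'x': W→{X, Z}; now {X, Z}.
Read 'x': X→{W}, Z→{W}; now {W}.
Read 'y': W→{Z}; now {Z}.

{Z}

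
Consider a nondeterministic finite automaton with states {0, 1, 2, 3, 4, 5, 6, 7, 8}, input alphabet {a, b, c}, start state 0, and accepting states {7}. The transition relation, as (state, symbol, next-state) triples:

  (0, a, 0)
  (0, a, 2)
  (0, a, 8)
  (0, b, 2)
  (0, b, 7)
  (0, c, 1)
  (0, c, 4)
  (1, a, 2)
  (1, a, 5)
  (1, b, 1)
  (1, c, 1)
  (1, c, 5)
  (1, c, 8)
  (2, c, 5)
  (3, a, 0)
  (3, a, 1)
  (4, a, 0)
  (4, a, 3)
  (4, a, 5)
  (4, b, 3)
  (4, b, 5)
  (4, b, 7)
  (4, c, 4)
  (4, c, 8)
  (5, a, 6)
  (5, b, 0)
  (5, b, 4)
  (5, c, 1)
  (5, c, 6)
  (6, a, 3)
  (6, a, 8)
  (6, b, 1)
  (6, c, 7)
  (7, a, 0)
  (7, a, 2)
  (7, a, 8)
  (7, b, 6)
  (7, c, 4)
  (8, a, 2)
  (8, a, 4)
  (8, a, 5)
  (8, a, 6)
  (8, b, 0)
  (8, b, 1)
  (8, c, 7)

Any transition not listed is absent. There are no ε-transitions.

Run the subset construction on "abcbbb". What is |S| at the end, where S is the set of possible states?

8

Start in {0}.
Read 'a': {0} → {0, 2, 8}.
Read 'b': {0, 2, 8} → {0, 1, 2, 7}.
Read 'c': {0, 1, 2, 7} → {1, 4, 5, 8}.
Read 'b': {1, 4, 5, 8} → {0, 1, 3, 4, 5, 7}.
Read 'b': {0, 1, 3, 4, 5, 7} → {0, 1, 2, 3, 4, 5, 6, 7}.
Read 'b': {0, 1, 2, 3, 4, 5, 6, 7} → {0, 1, 2, 3, 4, 5, 6, 7}.
That set has 8 states.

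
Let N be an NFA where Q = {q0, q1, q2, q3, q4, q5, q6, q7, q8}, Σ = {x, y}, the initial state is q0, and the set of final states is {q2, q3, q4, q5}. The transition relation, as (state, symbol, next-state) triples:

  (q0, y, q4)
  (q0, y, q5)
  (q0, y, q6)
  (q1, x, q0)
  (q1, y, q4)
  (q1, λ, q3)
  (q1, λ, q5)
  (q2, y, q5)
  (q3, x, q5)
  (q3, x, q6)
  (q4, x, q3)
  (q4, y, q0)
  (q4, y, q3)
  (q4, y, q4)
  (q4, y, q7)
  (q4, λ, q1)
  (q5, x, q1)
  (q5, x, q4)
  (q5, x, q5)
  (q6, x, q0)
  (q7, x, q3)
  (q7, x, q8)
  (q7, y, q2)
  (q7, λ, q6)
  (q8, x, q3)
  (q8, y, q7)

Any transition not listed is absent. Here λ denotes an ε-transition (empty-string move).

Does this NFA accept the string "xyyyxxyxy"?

Start in {q0}.
Read 'x': q0→∅; now ∅.
The set is empty and remains empty for the remaining 8 symbols.
The final set ∅ contains no accepting state.

No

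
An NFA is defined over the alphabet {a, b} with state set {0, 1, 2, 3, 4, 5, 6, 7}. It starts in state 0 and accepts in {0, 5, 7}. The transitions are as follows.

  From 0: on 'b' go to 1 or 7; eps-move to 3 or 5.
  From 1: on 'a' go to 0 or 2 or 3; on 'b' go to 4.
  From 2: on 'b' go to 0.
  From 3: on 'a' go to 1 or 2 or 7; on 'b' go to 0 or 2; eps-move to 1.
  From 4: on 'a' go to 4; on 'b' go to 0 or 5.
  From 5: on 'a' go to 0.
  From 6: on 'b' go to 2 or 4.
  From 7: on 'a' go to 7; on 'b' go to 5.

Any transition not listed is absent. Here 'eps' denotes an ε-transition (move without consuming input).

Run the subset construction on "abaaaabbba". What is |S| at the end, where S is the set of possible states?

7

Start: ε-closure({0}) = {0, 1, 3, 5}.
Read 'a': 0→∅, 1→{0, 2, 3}, 3→{1, 2, 7}, 5→{0}; union {0, 1, 2, 3, 7}; ε-closure = {0, 1, 2, 3, 5, 7}.
Read 'b': 0→{1, 7}, 1→{4}, 2→{0}, 3→{0, 2}, 5→∅, 7→{5}; union {0, 1, 2, 4, 5, 7}; ε-closure = {0, 1, 2, 3, 4, 5, 7}.
Read 'a': 0→∅, 1→{0, 2, 3}, 2→∅, 3→{1, 2, 7}, 4→{4}, 5→{0}, 7→{7}; union {0, 1, 2, 3, 4, 7}; ε-closure = {0, 1, 2, 3, 4, 5, 7}.
Read 'a': 0→∅, 1→{0, 2, 3}, 2→∅, 3→{1, 2, 7}, 4→{4}, 5→{0}, 7→{7}; union {0, 1, 2, 3, 4, 7}; ε-closure = {0, 1, 2, 3, 4, 5, 7}.
Read 'a': 0→∅, 1→{0, 2, 3}, 2→∅, 3→{1, 2, 7}, 4→{4}, 5→{0}, 7→{7}; union {0, 1, 2, 3, 4, 7}; ε-closure = {0, 1, 2, 3, 4, 5, 7}.
Read 'a': 0→∅, 1→{0, 2, 3}, 2→∅, 3→{1, 2, 7}, 4→{4}, 5→{0}, 7→{7}; union {0, 1, 2, 3, 4, 7}; ε-closure = {0, 1, 2, 3, 4, 5, 7}.
Read 'b': 0→{1, 7}, 1→{4}, 2→{0}, 3→{0, 2}, 4→{0, 5}, 5→∅, 7→{5}; union {0, 1, 2, 4, 5, 7}; ε-closure = {0, 1, 2, 3, 4, 5, 7}.
Read 'b': 0→{1, 7}, 1→{4}, 2→{0}, 3→{0, 2}, 4→{0, 5}, 5→∅, 7→{5}; union {0, 1, 2, 4, 5, 7}; ε-closure = {0, 1, 2, 3, 4, 5, 7}.
Read 'b': 0→{1, 7}, 1→{4}, 2→{0}, 3→{0, 2}, 4→{0, 5}, 5→∅, 7→{5}; union {0, 1, 2, 4, 5, 7}; ε-closure = {0, 1, 2, 3, 4, 5, 7}.
Read 'a': 0→∅, 1→{0, 2, 3}, 2→∅, 3→{1, 2, 7}, 4→{4}, 5→{0}, 7→{7}; union {0, 1, 2, 3, 4, 7}; ε-closure = {0, 1, 2, 3, 4, 5, 7}.
That set has 7 states.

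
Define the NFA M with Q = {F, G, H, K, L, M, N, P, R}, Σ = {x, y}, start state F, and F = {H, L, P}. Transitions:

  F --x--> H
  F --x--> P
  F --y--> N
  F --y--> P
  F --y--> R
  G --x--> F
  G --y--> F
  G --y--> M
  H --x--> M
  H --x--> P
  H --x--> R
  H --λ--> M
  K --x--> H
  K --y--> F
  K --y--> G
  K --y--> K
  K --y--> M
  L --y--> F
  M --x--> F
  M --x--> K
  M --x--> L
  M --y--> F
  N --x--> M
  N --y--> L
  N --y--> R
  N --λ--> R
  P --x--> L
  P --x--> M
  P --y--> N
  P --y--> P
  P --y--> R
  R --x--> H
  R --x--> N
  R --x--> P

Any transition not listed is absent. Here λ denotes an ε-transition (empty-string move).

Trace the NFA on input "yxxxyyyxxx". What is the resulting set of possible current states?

Start in {F}.
Read 'y': F→{N, P, R}; now {N, P, R}.
Read 'x': N→{M}, P→{L, M}, R→{H, N, P}; union {H, L, M, N, P}; ε-closure = {H, L, M, N, P, R}.
Read 'x': H→{M, P, R}, L→∅, M→{F, K, L}, N→{M}, P→{L, M}, R→{H, N, P}; now {F, H, K, L, M, N, P, R}.
Read 'x': F→{H, P}, H→{M, P, R}, K→{H}, L→∅, M→{F, K, L}, N→{M}, P→{L, M}, R→{H, N, P}; now {F, H, K, L, M, N, P, R}.
Read 'y': F→{N, P, R}, H→∅, K→{F, G, K, M}, L→{F}, M→{F}, N→{L, R}, P→{N, P, R}, R→∅; now {F, G, K, L, M, N, P, R}.
Read 'y': F→{N, P, R}, G→{F, M}, K→{F, G, K, M}, L→{F}, M→{F}, N→{L, R}, P→{N, P, R}, R→∅; now {F, G, K, L, M, N, P, R}.
Read 'y': F→{N, P, R}, G→{F, M}, K→{F, G, K, M}, L→{F}, M→{F}, N→{L, R}, P→{N, P, R}, R→∅; now {F, G, K, L, M, N, P, R}.
Read 'x': F→{H, P}, G→{F}, K→{H}, L→∅, M→{F, K, L}, N→{M}, P→{L, M}, R→{H, N, P}; union {F, H, K, L, M, N, P}; ε-closure = {F, H, K, L, M, N, P, R}.
Read 'x': F→{H, P}, H→{M, P, R}, K→{H}, L→∅, M→{F, K, L}, N→{M}, P→{L, M}, R→{H, N, P}; now {F, H, K, L, M, N, P, R}.
Read 'x': F→{H, P}, H→{M, P, R}, K→{H}, L→∅, M→{F, K, L}, N→{M}, P→{L, M}, R→{H, N, P}; now {F, H, K, L, M, N, P, R}.

{F, H, K, L, M, N, P, R}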